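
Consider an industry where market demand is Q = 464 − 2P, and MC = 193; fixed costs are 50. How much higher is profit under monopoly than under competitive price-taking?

Profit rises by 760.5

Inverting demand: P = 232 − 0.5Q.
Competitive firms price at marginal cost: P = 193, giving Q = 78.
Profit = (193 − 193)·78 − 50 = −50.
A monopolist chooses Q where MR = MC. MR = 232 − Q; setting this equal to 193 gives Q = 39 and P = 212.5.
Profit = (212.5 − 193)·39 − 50 = 710.5.
Change in profit: 710.5 − −50 = 760.5.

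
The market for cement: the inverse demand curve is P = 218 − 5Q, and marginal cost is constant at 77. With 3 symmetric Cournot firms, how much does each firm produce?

With 3 symmetric Cournot firms, each firm's FOC gives 218 − 20q = 77, so q = 7.05, Q = 3·7.05 = 21.15, and P = 112.25.

q_i = 7.05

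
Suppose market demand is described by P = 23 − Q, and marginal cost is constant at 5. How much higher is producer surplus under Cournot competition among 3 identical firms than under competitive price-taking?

Under competition P = MC = 5, so Q = (23 − 5)/1 = 18.
PS = (5 − 5)·18 = 0.
In a 3-firm Cournot equilibrium, symmetry and the first-order condition give q = (23 − 5)/(4) = 4.5. So Q = 13.5 and P = 9.5.
PS = (9.5 − 5)·13.5 = 60.75.
Change in producer surplus: 60.75 − 0 = 60.75.

Producer surplus rises by 60.75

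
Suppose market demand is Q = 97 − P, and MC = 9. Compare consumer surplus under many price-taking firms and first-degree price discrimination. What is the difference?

CS falls by 3872

Inverting demand: P = 97 − Q.
Under competition P = MC = 9, so Q = (97 − 9)/1 = 88.
CS = ½·(97 − 9)·88 = 3872.
Under first-degree price discrimination the firm charges each unit its demand price and produces up to where P = MC, i.e. Q = 88. Consumer surplus is zero; producer surplus equals total surplus.
CS = 0.
Change in consumer surplus: 0 − 3872 = −3872.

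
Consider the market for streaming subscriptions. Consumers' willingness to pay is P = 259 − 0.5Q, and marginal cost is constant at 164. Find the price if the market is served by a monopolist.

The monopolist equates marginal revenue to marginal cost: 259 − Q = 164, so Q = 95. From demand, P = 211.5.

P = 211.5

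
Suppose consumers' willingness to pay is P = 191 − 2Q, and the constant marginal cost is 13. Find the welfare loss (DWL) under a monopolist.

Perfect competition: P = MC = 13, so 191 − 2Q = 13 and Q = 89.
A monopolist chooses Q where MR = MC. MR = 191 − 4Q; setting this equal to 13 gives Q = 44.5 and P = 102.
DWL is the triangle between Q = 44.5 and Q = 89: ½·(89 − 44.5)·(102 − 13) = 1980.25.

DWL = 1980.25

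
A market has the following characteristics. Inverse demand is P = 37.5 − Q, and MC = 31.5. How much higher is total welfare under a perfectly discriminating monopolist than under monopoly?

A monopolist chooses Q where MR = MC. MR = 37.5 − 2Q; setting this equal to 31.5 gives Q = 3 and P = 34.5.
CS = ½·(37.5 − 34.5)·3 = 4.5; PS = (34.5 − 31.5)·3 = 9; TS = 13.5.
Under first-degree price discrimination the firm charges each unit its demand price and produces up to where P = MC, i.e. Q = 6. Consumer surplus is zero; producer surplus equals total surplus.
TS = 18 (equal to competitive TS).
Change in total welfare: 18 − 13.5 = 4.5.

Total welfare rises by 4.5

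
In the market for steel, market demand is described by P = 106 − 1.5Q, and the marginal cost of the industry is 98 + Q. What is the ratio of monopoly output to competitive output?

Q_m/Q_c = 0.625

The monopolist equates marginal revenue to marginal cost: 106 − 3Q = 98 + Q, so Q = 2. From demand, P = 103.
Competitive equilibrium sets price equal to marginal cost: 106 − 1.5Q = 98 + Q, so Q = 3.2 and P = 101.2.
Ratio Q_m/Q_c = 2/3.2 = 0.625.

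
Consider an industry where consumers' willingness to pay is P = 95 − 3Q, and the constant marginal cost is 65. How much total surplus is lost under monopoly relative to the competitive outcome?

DWL = 37.5

Under competition P = MC = 65, so Q = (95 − 65)/3 = 10.
Monopoly sets MR = MC: 95 − 6Q = 65 ⇒ Q = 5, P = 95 − 3·5 = 80.
DWL is the triangle between Q = 5 and Q = 10: ½·(10 − 5)·(80 − 65) = 37.5.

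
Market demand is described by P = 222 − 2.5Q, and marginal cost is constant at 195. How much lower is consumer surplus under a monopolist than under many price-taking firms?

Competitive firms price at marginal cost: P = 195, giving Q = 10.8.
CS = ½·(222 − 195)·10.8 = 145.8.
The monopolist equates marginal revenue to marginal cost: 222 − 5Q = 195, so Q = 5.4. From demand, P = 208.5.
CS = ½·(222 − 208.5)·5.4 = 36.45.
Change in consumer surplus: 36.45 − 145.8 = −109.35.

CS falls by 109.35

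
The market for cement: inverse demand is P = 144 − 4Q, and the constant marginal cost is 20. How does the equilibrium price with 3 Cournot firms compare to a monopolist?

In a 3-firm Cournot equilibrium, symmetry and the first-order condition give q = (144 − 20)/(16) = 7.75. So Q = 23.25 and P = 51.
A monopolist chooses Q where MR = MC. MR = 144 − 8Q; setting this equal to 20 gives Q = 15.5 and P = 82.

Cournot: P = 51; Monopoly: P = 82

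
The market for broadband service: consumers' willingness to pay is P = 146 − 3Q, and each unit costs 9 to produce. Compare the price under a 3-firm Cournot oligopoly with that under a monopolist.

Cournot: P = 43.25; Monopoly: P = 77.5

With 3 symmetric Cournot firms, each firm's FOC gives 146 − 12q = 9, so q = 137/12, Q = 3·137/12 = 34.25, and P = 43.25.
A monopolist chooses Q where MR = MC. MR = 146 − 6Q; setting this equal to 9 gives Q = 137/6 and P = 77.5.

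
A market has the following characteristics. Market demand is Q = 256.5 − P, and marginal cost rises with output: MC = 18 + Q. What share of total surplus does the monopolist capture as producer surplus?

Inverting demand: P = 256.5 − Q.
A monopolist chooses Q where MR = MC. MR = 256.5 − 2Q; setting this equal to 18 + Q gives Q = 79.5 and P = 177.
CS = ½·(256.5 − 177)·79.5 = 3160.125.
PS = P·Q − VC(Q) = 177·79.5 − (18·79.5 + ½·1·79.5²) = 9480.375.
Share captured = PS/TS = 9480.375/12640.5 = 0.75.

PS/TS = 0.75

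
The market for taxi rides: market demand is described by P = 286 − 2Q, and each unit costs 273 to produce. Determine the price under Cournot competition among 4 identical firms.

P = 275.6

In a 4-firm Cournot equilibrium, symmetry and the first-order condition give q = (286 − 273)/(10) = 1.3. So Q = 5.2 and P = 275.6.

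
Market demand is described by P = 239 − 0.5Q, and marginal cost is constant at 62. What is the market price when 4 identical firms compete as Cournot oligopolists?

P = 97.4

Cournot with 4 identical firms: the symmetric best-response condition is 239 − 2.5q = 62. Each firm produces q = 70.8, total output Q = 283.2, price P = 97.4.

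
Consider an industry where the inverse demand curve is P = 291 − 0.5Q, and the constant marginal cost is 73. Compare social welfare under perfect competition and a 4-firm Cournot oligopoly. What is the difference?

TS falls by 1900.96

Perfect competition: P = MC = 73, so 291 − 0.5Q = 73 and Q = 436.
CS = ½·(291 − 73)·436 = 47524; PS = (73 − 73)·436 = 0; TS = 47524.
Cournot with 4 identical firms: the symmetric best-response condition is 291 − 2.5q = 73. Each firm produces q = 87.2, total output Q = 348.8, price P = 116.6.
CS = ½·(291 − 116.6)·348.8 = 30415.36; PS = (116.6 − 73)·348.8 = 15207.68; TS = 45623.04.
Change in social welfare: 45623.04 − 47524 = −1900.96.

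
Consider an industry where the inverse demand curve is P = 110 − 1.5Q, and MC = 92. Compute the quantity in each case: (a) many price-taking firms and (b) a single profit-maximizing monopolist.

Competition: Q = 12; Monopoly: Q = 6

Competitive firms price at marginal cost: P = 92, giving Q = 12.
The monopolist equates marginal revenue to marginal cost: 110 − 3Q = 92, so Q = 6. From demand, P = 101.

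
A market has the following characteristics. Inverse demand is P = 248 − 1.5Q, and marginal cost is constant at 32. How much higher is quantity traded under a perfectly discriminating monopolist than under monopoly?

Monopoly sets MR = MC: 248 − 3Q = 32 ⇒ Q = 72, P = 248 − 1.5·72 = 140.
A perfectly discriminating monopolist sells every unit with P(Q) ≥ MC(Q), so output equals the competitive quantity Q = 144. Each buyer pays their reservation price, so CS = 0 and the firm captures all surplus.
Change in quantity traded: 144 − 72 = 72.

Q rises by 72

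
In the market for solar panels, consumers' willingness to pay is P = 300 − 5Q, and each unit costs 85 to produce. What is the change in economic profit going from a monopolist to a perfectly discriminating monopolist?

Economic profit rises by 2311.25

A monopolist chooses Q where MR = MC. MR = 300 − 10Q; setting this equal to 85 gives Q = 21.5 and P = 192.5.
Profit = (192.5 − 85)·21.5 = 2311.25.
A perfectly discriminating monopolist sells every unit with P(Q) ≥ MC(Q), so output equals the competitive quantity Q = 43. Each buyer pays their reservation price, so CS = 0 and the firm captures all surplus.
PS equals the full surplus area, 4622.5. Profit = 4622.5 = 4622.5.
Change in economic profit: 4622.5 − 2311.25 = 2311.25.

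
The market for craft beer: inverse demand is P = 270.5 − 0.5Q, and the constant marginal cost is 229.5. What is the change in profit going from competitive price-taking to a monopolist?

π rises by 840.5

Perfect competition: P = MC = 229.5, so 270.5 − 0.5Q = 229.5 and Q = 82.
Profit = (229.5 − 229.5)·82 = 0.
The monopolist equates marginal revenue to marginal cost: 270.5 − Q = 229.5, so Q = 41. From demand, P = 250.
Profit = (250 − 229.5)·41 = 840.5.
Change in profit: 840.5 − 0 = 840.5.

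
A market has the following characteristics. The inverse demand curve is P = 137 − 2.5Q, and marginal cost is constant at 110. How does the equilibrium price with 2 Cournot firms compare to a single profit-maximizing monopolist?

Cournot with 2 identical firms: the symmetric best-response condition is 137 − 7.5q = 110. Each firm produces q = 3.6, total output Q = 7.2, price P = 119.
Monopoly sets MR = MC: 137 − 5Q = 110 ⇒ Q = 5.4, P = 137 − 2.5·5.4 = 123.5.

Cournot: P = 119; Monopoly: P = 123.5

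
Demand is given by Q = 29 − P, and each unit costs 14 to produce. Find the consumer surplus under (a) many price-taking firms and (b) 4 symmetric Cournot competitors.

Competition: CS = 112.5; Cournot: CS = 72

Inverting demand: P = 29 − Q.
Perfect competition: P = MC = 14, so 29 − Q = 14 and Q = 15.
CS = ½·(29 − 14)·15 = 112.5.
In a 4-firm Cournot equilibrium, symmetry and the first-order condition give q = (29 − 14)/(5) = 3. So Q = 12 and P = 17.
CS = ½·(29 − 17)·12 = 72.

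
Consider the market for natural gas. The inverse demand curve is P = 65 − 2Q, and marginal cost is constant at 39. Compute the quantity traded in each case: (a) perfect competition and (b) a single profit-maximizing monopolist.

Perfect competition: P = MC = 39, so 65 − 2Q = 39 and Q = 13.
A monopolist chooses Q where MR = MC. MR = 65 − 4Q; setting this equal to 39 gives Q = 6.5 and P = 52.

Competition: Q = 13; Monopoly: Q = 6.5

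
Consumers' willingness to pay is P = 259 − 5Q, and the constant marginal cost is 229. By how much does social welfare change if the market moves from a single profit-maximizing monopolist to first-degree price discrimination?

TS rises by 22.5

A monopolist chooses Q where MR = MC. MR = 259 − 10Q; setting this equal to 229 gives Q = 3 and P = 244.
CS = ½·(259 − 244)·3 = 22.5; PS = (244 − 229)·3 = 45; TS = 67.5.
A perfectly discriminating monopolist sells every unit with P(Q) ≥ MC(Q), so output equals the competitive quantity Q = 6. Each buyer pays their reservation price, so CS = 0 and the firm captures all surplus.
TS = 90 (equal to competitive TS).
Change in social welfare: 90 − 67.5 = 22.5.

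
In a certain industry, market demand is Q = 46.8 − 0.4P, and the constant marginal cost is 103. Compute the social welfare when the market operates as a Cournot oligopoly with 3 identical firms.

TS = 36.75

Inverting demand: P = 117 − 2.5Q.
With 3 symmetric Cournot firms, each firm's FOC gives 117 − 10q = 103, so q = 1.4, Q = 3·1.4 = 4.2, and P = 106.5.
CS = ½·(117 − 106.5)·4.2 = 22.05; PS = (106.5 − 103)·4.2 = 14.7; TS = 36.75.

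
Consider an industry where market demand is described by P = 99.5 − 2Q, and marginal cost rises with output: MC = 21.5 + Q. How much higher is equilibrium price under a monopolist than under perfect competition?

Competitive equilibrium sets price equal to marginal cost: 99.5 − 2Q = 21.5 + Q, so Q = 26 and P = 47.5.
Monopoly sets MR = MC: 99.5 − 4Q = 21.5 + Q ⇒ Q = 15.6, P = 99.5 − 2·15.6 = 68.3.
Change in equilibrium price: 68.3 − 47.5 = 20.8.

P rises by 20.8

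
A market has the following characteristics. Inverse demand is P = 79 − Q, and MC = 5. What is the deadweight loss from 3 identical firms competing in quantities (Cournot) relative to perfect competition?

Competitive firms price at marginal cost: P = 5, giving Q = 74.
Cournot with 3 identical firms: the symmetric best-response condition is 79 − 4q = 5. Each firm produces q = 18.5, total output Q = 55.5, price P = 23.5.
DWL is the triangle between Q = 55.5 and Q = 74: ½·(74 − 55.5)·(23.5 − 5) = 171.125.

DWL = 171.125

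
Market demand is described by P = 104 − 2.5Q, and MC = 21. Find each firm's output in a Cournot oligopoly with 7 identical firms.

q_i = 4.15

Cournot with 7 identical firms: the symmetric best-response condition is 104 − 20q = 21. Each firm produces q = 4.15, total output Q = 29.05, price P = 31.375.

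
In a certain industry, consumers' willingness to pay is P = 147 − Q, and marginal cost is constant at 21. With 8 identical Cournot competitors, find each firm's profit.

With 8 symmetric Cournot firms, each firm's FOC gives 147 − 9q = 21, so q = 14, Q = 8·14 = 112, and P = 35.
Each firm's profit = (35 − 21)·14 = 196.

π_i = 196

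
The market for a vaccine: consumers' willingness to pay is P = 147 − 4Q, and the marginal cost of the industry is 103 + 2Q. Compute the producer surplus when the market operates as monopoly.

PS = 96.8

A monopolist chooses Q where MR = MC. MR = 147 − 8Q; setting this equal to 103 + 2Q gives Q = 4.4 and P = 129.4.
PS = P·Q − VC(Q) = 129.4·4.4 − (103·4.4 + ½·2·4.4²) = 96.8.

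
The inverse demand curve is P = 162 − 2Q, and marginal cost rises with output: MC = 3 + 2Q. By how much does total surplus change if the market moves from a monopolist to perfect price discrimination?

Monopoly sets MR = MC: 162 − 4Q = 3 + 2Q ⇒ Q = 26.5, P = 162 − 2·26.5 = 109.
CS = ½·(162 − 109)·26.5 = 702.25; PS = (109·26.5 − 3·26.5 − ½·2·26.5²) = 2106.75; TS = 2809.
A perfectly discriminating monopolist sells every unit with P(Q) ≥ MC(Q), so output equals the competitive quantity Q = 39.75. Each buyer pays their reservation price, so CS = 0 and the firm captures all surplus.
TS = 3160.125 (equal to competitive TS).
Change in total surplus: 3160.125 − 2809 = 351.125.

Total surplus rises by 351.125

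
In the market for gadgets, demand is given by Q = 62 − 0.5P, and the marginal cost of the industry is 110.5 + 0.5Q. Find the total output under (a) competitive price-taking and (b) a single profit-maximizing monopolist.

Competition: Q = 5.4; Monopoly: Q = 3

Inverting demand: P = 124 − 2Q.
Under competition P = MC: 124 − 2Q = 110.5 + 0.5Q ⇒ Q = 5.4, P = 113.2.
A monopolist chooses Q where MR = MC. MR = 124 − 4Q; setting this equal to 110.5 + 0.5Q gives Q = 3 and P = 118.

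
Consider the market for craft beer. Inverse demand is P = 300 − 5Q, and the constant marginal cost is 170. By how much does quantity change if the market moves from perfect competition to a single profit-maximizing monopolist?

Q falls by 13

Under competition P = MC = 170, so Q = (300 − 170)/5 = 26.
Monopoly sets MR = MC: 300 − 10Q = 170 ⇒ Q = 13, P = 300 − 5·13 = 235.
Change in quantity: 13 − 26 = −13.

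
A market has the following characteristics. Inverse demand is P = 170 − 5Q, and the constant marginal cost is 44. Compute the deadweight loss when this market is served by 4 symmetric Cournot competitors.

Perfect competition: P = MC = 44, so 170 − 5Q = 44 and Q = 25.2.
Cournot with 4 identical firms: the symmetric best-response condition is 170 − 25q = 44. Each firm produces q = 5.04, total output Q = 20.16, price P = 69.2.
DWL is the triangle between Q = 20.16 and Q = 25.2: ½·(25.2 − 20.16)·(69.2 − 44) = 63.504.

DWL = 63.504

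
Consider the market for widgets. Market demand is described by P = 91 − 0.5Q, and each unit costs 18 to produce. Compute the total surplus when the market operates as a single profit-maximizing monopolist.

Monopoly sets MR = MC: 91 − Q = 18 ⇒ Q = 73, P = 91 − 0.5·73 = 54.5.
CS = ½·(91 − 54.5)·73 = 1332.25; PS = (54.5 − 18)·73 = 2664.5; TS = 3996.75.

TS = 3996.75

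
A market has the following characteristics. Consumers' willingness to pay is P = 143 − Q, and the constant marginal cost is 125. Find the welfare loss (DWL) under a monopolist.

Under competition P = MC = 125, so Q = (143 − 125)/1 = 18.
A monopolist chooses Q where MR = MC. MR = 143 − 2Q; setting this equal to 125 gives Q = 9 and P = 134.
DWL is the triangle between Q = 9 and Q = 18: ½·(18 − 9)·(134 − 125) = 40.5.

DWL = 40.5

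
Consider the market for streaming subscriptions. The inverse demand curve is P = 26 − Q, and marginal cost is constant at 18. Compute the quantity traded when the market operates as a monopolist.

Monopoly sets MR = MC: 26 − 2Q = 18 ⇒ Q = 4, P = 26 − 4 = 22.

Q = 4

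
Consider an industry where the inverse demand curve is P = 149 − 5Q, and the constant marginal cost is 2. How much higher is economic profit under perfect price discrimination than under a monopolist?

Monopoly sets MR = MC: 149 − 10Q = 2 ⇒ Q = 14.7, P = 149 − 5·14.7 = 75.5.
Profit = (75.5 − 2)·14.7 = 1080.45.
Under first-degree price discrimination the firm charges each unit its demand price and produces up to where P = MC, i.e. Q = 29.4. Consumer surplus is zero; producer surplus equals total surplus.
PS equals the full surplus area, 2160.9. Profit = 2160.9 = 2160.9.
Change in economic profit: 2160.9 − 1080.45 = 1080.45.

Economic profit rises by 1080.45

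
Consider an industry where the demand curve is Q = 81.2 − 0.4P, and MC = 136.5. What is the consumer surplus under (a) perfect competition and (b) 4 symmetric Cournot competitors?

Inverting demand: P = 203 − 2.5Q.
Perfect competition: P = MC = 136.5, so 203 − 2.5Q = 136.5 and Q = 26.6.
CS = ½·(203 − 136.5)·26.6 = 884.45.
With 4 symmetric Cournot firms, each firm's FOC gives 203 − 12.5q = 136.5, so q = 5.32, Q = 4·5.32 = 21.28, and P = 149.8.
CS = ½·(203 − 149.8)·21.28 = 566.048.

Competition: CS = 884.45; Cournot: CS = 566.048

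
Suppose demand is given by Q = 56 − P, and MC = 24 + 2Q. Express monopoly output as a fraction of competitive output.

Inverting demand: P = 56 − Q.
Monopoly sets MR = MC: 56 − 2Q = 24 + 2Q ⇒ Q = 8, P = 56 − 8 = 48.
Competitive equilibrium sets price equal to marginal cost: 56 − Q = 24 + 2Q, so Q = 32/3 and P = 136/3.
Ratio Q_m/Q_c = 8/(32/3) = 0.75.

Q_m/Q_c = 0.75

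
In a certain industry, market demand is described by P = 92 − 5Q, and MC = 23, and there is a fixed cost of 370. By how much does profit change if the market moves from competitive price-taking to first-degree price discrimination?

Under competition P = MC = 23, so Q = (92 − 23)/5 = 13.8.
Profit = (23 − 23)·13.8 − 370 = −370.
A perfectly discriminating monopolist sells every unit with P(Q) ≥ MC(Q), so output equals the competitive quantity Q = 13.8. Each buyer pays their reservation price, so CS = 0 and the firm captures all surplus.
PS equals the full surplus area, 476.1. Profit = 476.1 − 370 = 106.1.
Change in profit: 106.1 − −370 = 476.1.

Profit rises by 476.1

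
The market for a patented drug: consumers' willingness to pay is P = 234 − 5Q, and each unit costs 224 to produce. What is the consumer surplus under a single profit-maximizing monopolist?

CS = 2.5

Monopoly sets MR = MC: 234 − 10Q = 224 ⇒ Q = 1, P = 234 − 5·1 = 229.
CS = ½·(234 − 229)·1 = 2.5.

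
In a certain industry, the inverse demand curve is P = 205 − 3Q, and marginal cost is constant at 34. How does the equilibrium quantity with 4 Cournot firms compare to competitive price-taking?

In a 4-firm Cournot equilibrium, symmetry and the first-order condition give q = (205 − 34)/(15) = 11.4. So Q = 45.6 and P = 68.2.
Competitive firms price at marginal cost: P = 34, giving Q = 57.

Cournot: Q = 45.6; Competition: Q = 57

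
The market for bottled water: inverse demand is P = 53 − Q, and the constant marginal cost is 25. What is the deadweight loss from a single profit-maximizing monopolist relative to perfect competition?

DWL = 98

Competitive firms price at marginal cost: P = 25, giving Q = 28.
The monopolist equates marginal revenue to marginal cost: 53 − 2Q = 25, so Q = 14. From demand, P = 39.
DWL is the triangle between Q = 14 and Q = 28: ½·(28 − 14)·(39 − 25) = 98.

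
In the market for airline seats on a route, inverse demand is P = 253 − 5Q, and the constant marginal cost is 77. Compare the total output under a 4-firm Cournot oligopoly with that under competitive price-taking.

In a 4-firm Cournot equilibrium, symmetry and the first-order condition give q = (253 − 77)/(25) = 7.04. So Q = 28.16 and P = 112.2.
Perfect competition: P = MC = 77, so 253 − 5Q = 77 and Q = 35.2.

Cournot: Q = 28.16; Competition: Q = 35.2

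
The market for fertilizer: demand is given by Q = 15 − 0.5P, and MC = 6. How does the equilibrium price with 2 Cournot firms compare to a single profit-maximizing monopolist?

Cournot: P = 14; Monopoly: P = 18

Inverting demand: P = 30 − 2Q.
With 2 symmetric Cournot firms, each firm's FOC gives 30 − 6q = 6, so q = 4, Q = 2·4 = 8, and P = 14.
The monopolist equates marginal revenue to marginal cost: 30 − 4Q = 6, so Q = 6. From demand, P = 18.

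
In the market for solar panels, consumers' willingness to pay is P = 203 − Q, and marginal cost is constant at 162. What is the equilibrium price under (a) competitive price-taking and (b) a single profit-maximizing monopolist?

Competition: P = 162; Monopoly: P = 182.5

Under competition P = MC = 162, so Q = (203 − 162)/1 = 41.
A monopolist chooses Q where MR = MC. MR = 203 − 2Q; setting this equal to 162 gives Q = 20.5 and P = 182.5.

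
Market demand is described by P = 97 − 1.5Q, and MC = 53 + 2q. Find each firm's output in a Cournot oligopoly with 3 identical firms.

q_i = 5.5

Cournot with 3 identical firms: the symmetric best-response condition is 97 − 6q = 53 + 2q. Each firm produces q = 5.5, total output Q = 16.5, price P = 72.25.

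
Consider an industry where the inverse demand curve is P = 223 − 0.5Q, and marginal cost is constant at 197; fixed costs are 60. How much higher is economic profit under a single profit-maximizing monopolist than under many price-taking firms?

Economic profit rises by 338

Competitive firms price at marginal cost: P = 197, giving Q = 52.
Profit = (197 − 197)·52 − 60 = −60.
Monopoly sets MR = MC: 223 − Q = 197 ⇒ Q = 26, P = 223 − 0.5·26 = 210.
Profit = (210 − 197)·26 − 60 = 278.
Change in economic profit: 278 − −60 = 338.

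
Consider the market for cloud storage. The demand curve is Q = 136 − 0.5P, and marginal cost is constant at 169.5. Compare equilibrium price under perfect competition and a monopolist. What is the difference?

Equilibrium price rises by 51.25

Inverting demand: P = 272 − 2Q.
Under competition P = MC = 169.5, so Q = (272 − 169.5)/2 = 51.25.
Monopoly sets MR = MC: 272 − 4Q = 169.5 ⇒ Q = 25.625, P = 272 − 2·25.625 = 220.75.
Change in equilibrium price: 220.75 − 169.5 = 51.25.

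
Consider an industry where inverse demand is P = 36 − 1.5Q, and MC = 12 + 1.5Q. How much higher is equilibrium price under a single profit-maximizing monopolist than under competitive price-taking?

Equilibrium price rises by 4

Under competition P = MC: 36 − 1.5Q = 12 + 1.5Q ⇒ Q = 8, P = 24.
The monopolist equates marginal revenue to marginal cost: 36 − 3Q = 12 + 1.5Q, so Q = 16/3. From demand, P = 28.
Change in equilibrium price: 28 − 24 = 4.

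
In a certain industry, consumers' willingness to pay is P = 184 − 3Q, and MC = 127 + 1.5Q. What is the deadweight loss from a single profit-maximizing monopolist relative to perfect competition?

DWL = 57.76

Competitive equilibrium sets price equal to marginal cost: 184 − 3Q = 127 + 1.5Q, so Q = 38/3 and P = 146.
A monopolist chooses Q where MR = MC. MR = 184 − 6Q; setting this equal to 127 + 1.5Q gives Q = 7.6 and P = 161.2.
CS = ½·(184 − 146)·38/3 = 722/3; PS = (146·38/3 − 127·38/3 − ½·1.5·(38/3)²) = 361/3; TS = 361.
CS = ½·(184 − 161.2)·7.6 = 86.64; PS = (161.2·7.6 − 127·7.6 − ½·1.5·7.6²) = 216.6; TS = 303.24.
DWL = 361 − 303.24 = 57.76.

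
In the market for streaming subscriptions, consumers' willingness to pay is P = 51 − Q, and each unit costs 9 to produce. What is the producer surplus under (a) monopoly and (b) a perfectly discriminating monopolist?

A monopolist chooses Q where MR = MC. MR = 51 − 2Q; setting this equal to 9 gives Q = 21 and P = 30.
PS = (30 − 9)·21 = 441.
Under first-degree price discrimination the firm charges each unit its demand price and produces up to where P = MC, i.e. Q = 42. Consumer surplus is zero; producer surplus equals total surplus.
PS = ½·(51 − 9)·42 = 882.

Monopoly: PS = 441; Perfect PD: PS = 882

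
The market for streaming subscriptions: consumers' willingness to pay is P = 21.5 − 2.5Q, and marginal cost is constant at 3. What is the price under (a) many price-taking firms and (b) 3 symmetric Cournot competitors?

Competition: P = 3; Cournot: P = 7.625

Perfect competition: P = MC = 3, so 21.5 − 2.5Q = 3 and Q = 7.4.
In a 3-firm Cournot equilibrium, symmetry and the first-order condition give q = (21.5 − 3)/(10) = 1.85. So Q = 5.55 and P = 7.625.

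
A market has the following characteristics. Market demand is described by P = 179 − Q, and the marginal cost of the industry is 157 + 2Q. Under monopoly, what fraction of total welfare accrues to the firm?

PS/TS = 0.8

A monopolist chooses Q where MR = MC. MR = 179 − 2Q; setting this equal to 157 + 2Q gives Q = 5.5 and P = 173.5.
CS = ½·(179 − 173.5)·5.5 = 15.125.
PS = P·Q − VC(Q) = 173.5·5.5 − (157·5.5 + ½·2·5.5²) = 60.5.
Share captured = PS/TS = 60.5/75.625 = 0.8.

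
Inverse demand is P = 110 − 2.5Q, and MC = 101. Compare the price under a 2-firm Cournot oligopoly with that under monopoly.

Cournot: P = 104; Monopoly: P = 105.5

With 2 symmetric Cournot firms, each firm's FOC gives 110 − 7.5q = 101, so q = 1.2, Q = 2·1.2 = 2.4, and P = 104.
A monopolist chooses Q where MR = MC. MR = 110 − 5Q; setting this equal to 101 gives Q = 1.8 and P = 105.5.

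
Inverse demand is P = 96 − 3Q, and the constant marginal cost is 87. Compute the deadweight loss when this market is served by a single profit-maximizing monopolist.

DWL = 3.375

Competitive firms price at marginal cost: P = 87, giving Q = 3.
Monopoly sets MR = MC: 96 − 6Q = 87 ⇒ Q = 1.5, P = 96 − 3·1.5 = 91.5.
DWL is the triangle between Q = 1.5 and Q = 3: ½·(3 − 1.5)·(91.5 − 87) = 3.375.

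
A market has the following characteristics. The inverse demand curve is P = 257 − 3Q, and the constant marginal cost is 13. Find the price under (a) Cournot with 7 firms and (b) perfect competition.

Cournot: P = 43.5; Competition: P = 13

Cournot with 7 identical firms: the symmetric best-response condition is 257 − 24q = 13. Each firm produces q = 61/6, total output Q = 427/6, price P = 43.5.
Under competition P = MC = 13, so Q = (257 − 13)/3 = 244/3.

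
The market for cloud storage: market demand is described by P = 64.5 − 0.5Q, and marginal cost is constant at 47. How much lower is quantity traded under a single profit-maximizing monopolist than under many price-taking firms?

Under competition P = MC = 47, so Q = (64.5 − 47)/0.5 = 35.
Monopoly sets MR = MC: 64.5 − Q = 47 ⇒ Q = 17.5, P = 64.5 − 0.5·17.5 = 55.75.
Change in quantity traded: 17.5 − 35 = −17.5.

Quantity traded falls by 17.5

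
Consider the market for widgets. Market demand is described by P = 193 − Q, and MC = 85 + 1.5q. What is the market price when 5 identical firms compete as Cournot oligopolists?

In a 5-firm Cournot equilibrium, symmetry and the first-order condition give q = (193 − 85)/(7.5) = 14.4. So Q = 72 and P = 121.

P = 121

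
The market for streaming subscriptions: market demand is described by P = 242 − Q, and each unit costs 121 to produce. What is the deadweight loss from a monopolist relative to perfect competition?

DWL = 1830.125

Competitive firms price at marginal cost: P = 121, giving Q = 121.
A monopolist chooses Q where MR = MC. MR = 242 − 2Q; setting this equal to 121 gives Q = 60.5 and P = 181.5.
DWL is the triangle between Q = 60.5 and Q = 121: ½·(121 − 60.5)·(181.5 − 121) = 1830.125.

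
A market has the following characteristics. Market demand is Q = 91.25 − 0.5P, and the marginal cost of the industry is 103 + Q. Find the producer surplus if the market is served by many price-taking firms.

Inverting demand: P = 182.5 − 2Q.
Competitive equilibrium sets price equal to marginal cost: 182.5 − 2Q = 103 + Q, so Q = 26.5 and P = 129.5.
PS = P·Q − VC(Q) = 129.5·26.5 − (103·26.5 + ½·1·26.5²) = 351.125.

PS = 351.125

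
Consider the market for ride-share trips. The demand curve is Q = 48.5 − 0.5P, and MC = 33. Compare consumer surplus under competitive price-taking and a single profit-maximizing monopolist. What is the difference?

CS falls by 768

Inverting demand: P = 97 − 2Q.
Competitive firms price at marginal cost: P = 33, giving Q = 32.
CS = ½·(97 − 33)·32 = 1024.
The monopolist equates marginal revenue to marginal cost: 97 − 4Q = 33, so Q = 16. From demand, P = 65.
CS = ½·(97 − 65)·16 = 256.
Change in consumer surplus: 256 − 1024 = −768.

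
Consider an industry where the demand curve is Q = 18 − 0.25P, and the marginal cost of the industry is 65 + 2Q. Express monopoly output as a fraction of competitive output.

Inverting demand: P = 72 − 4Q.
The monopolist equates marginal revenue to marginal cost: 72 − 8Q = 65 + 2Q, so Q = 0.7. From demand, P = 69.2.
Under competition P = MC: 72 − 4Q = 65 + 2Q ⇒ Q = 7/6, P = 202/3.
Ratio Q_m/Q_c = 0.7/(7/6) = 0.6.

Q_m/Q_c = 0.6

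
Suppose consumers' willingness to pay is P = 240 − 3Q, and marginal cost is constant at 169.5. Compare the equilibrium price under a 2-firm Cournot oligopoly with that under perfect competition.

In a 2-firm Cournot equilibrium, symmetry and the first-order condition give q = (240 − 169.5)/(9) = 47/6. So Q = 47/3 and P = 193.
Perfect competition: P = MC = 169.5, so 240 − 3Q = 169.5 and Q = 23.5.

Cournot: P = 193; Competition: P = 169.5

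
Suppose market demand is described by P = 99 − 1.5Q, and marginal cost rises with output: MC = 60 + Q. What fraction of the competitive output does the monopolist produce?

Q_m/Q_c = 0.625

The monopolist equates marginal revenue to marginal cost: 99 − 3Q = 60 + Q, so Q = 9.75. From demand, P = 84.375.
Under competition P = MC: 99 − 1.5Q = 60 + Q ⇒ Q = 15.6, P = 75.6.
Ratio Q_m/Q_c = 9.75/15.6 = 0.625.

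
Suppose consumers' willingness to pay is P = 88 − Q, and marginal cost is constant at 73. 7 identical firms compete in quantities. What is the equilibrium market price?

In a 7-firm Cournot equilibrium, symmetry and the first-order condition give q = (88 − 73)/(8) = 1.875. So Q = 13.125 and P = 74.875.

P = 74.875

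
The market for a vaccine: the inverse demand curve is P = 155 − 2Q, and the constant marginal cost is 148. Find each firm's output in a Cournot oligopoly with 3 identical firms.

With 3 symmetric Cournot firms, each firm's FOC gives 155 − 8q = 148, so q = 0.875, Q = 3·0.875 = 2.625, and P = 149.75.

q_i = 0.875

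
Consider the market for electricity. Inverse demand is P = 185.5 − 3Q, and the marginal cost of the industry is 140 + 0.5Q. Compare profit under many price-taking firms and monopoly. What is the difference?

Under competition P = MC: 185.5 − 3Q = 140 + 0.5Q ⇒ Q = 13, P = 146.5.
Profit = 146.5·13 − (140·13 + ½·0.5·13²) = 42.25.
A monopolist chooses Q where MR = MC. MR = 185.5 − 6Q; setting this equal to 140 + 0.5Q gives Q = 7 and P = 164.5.
Profit = 164.5·7 − (140·7 + ½·0.5·7²) = 159.25.
Change in profit: 159.25 − 42.25 = 117.

π rises by 117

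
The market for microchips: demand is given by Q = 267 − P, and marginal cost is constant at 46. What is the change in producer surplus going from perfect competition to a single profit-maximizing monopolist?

Inverting demand: P = 267 − Q.
Under competition P = MC = 46, so Q = (267 − 46)/1 = 221.
PS = (46 − 46)·221 = 0.
The monopolist equates marginal revenue to marginal cost: 267 − 2Q = 46, so Q = 110.5. From demand, P = 156.5.
PS = (156.5 − 46)·110.5 = 12210.25.
Change in producer surplus: 12210.25 − 0 = 12210.25.

PS rises by 12210.25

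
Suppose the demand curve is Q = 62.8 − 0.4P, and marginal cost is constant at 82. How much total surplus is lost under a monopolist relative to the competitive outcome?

DWL = 281.25

Inverting demand: P = 157 − 2.5Q.
Competitive firms price at marginal cost: P = 82, giving Q = 30.
Monopoly sets MR = MC: 157 − 5Q = 82 ⇒ Q = 15, P = 157 − 2.5·15 = 119.5.
DWL is the triangle between Q = 15 and Q = 30: ½·(30 − 15)·(119.5 − 82) = 281.25.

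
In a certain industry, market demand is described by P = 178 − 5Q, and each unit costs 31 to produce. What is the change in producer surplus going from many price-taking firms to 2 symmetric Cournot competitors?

PS rises by 960.4

Under competition P = MC = 31, so Q = (178 − 31)/5 = 29.4.
PS = (31 − 31)·29.4 = 0.
With 2 symmetric Cournot firms, each firm's FOC gives 178 − 15q = 31, so q = 9.8, Q = 2·9.8 = 19.6, and P = 80.
PS = (80 − 31)·19.6 = 960.4.
Change in producer surplus: 960.4 − 0 = 960.4.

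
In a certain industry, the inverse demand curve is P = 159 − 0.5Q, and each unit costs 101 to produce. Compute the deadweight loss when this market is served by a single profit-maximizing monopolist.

Perfect competition: P = MC = 101, so 159 − 0.5Q = 101 and Q = 116.
The monopolist equates marginal revenue to marginal cost: 159 − Q = 101, so Q = 58. From demand, P = 130.
DWL is the triangle between Q = 58 and Q = 116: ½·(116 − 58)·(130 − 101) = 841.

DWL = 841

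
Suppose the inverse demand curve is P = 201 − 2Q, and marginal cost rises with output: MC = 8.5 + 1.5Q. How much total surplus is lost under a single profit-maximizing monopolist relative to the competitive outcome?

DWL = 700

Under competition P = MC: 201 − 2Q = 8.5 + 1.5Q ⇒ Q = 55, P = 91.
Monopoly sets MR = MC: 201 − 4Q = 8.5 + 1.5Q ⇒ Q = 35, P = 201 − 2·35 = 131.
CS = ½·(201 − 91)·55 = 3025; PS = (91·55 − 8.5·55 − ½·1.5·55²) = 2268.75; TS = 5293.75.
CS = ½·(201 − 131)·35 = 1225; PS = (131·35 − 8.5·35 − ½·1.5·35²) = 3368.75; TS = 4593.75.
DWL = 5293.75 − 4593.75 = 700.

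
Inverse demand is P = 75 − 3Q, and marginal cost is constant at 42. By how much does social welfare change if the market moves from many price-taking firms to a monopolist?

Social welfare falls by 45.375

Competitive firms price at marginal cost: P = 42, giving Q = 11.
CS = ½·(75 − 42)·11 = 181.5; PS = (42 − 42)·11 = 0; TS = 181.5.
A monopolist chooses Q where MR = MC. MR = 75 − 6Q; setting this equal to 42 gives Q = 5.5 and P = 58.5.
CS = ½·(75 − 58.5)·5.5 = 45.375; PS = (58.5 − 42)·5.5 = 90.75; TS = 136.125.
Change in social welfare: 136.125 − 181.5 = −45.375.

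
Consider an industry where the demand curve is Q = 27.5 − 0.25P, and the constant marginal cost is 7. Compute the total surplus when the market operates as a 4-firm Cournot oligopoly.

Inverting demand: P = 110 − 4Q.
Cournot with 4 identical firms: the symmetric best-response condition is 110 − 20q = 7. Each firm produces q = 5.15, total output Q = 20.6, price P = 27.6.
CS = ½·(110 − 27.6)·20.6 = 848.72; PS = (27.6 − 7)·20.6 = 424.36; TS = 1273.08.

TS = 1273.08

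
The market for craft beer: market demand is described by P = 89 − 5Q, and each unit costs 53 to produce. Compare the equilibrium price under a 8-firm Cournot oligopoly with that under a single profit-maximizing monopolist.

Cournot with 8 identical firms: the symmetric best-response condition is 89 − 45q = 53. Each firm produces q = 0.8, total output Q = 6.4, price P = 57.
Monopoly sets MR = MC: 89 − 10Q = 53 ⇒ Q = 3.6, P = 89 − 5·3.6 = 71.

Cournot: P = 57; Monopoly: P = 71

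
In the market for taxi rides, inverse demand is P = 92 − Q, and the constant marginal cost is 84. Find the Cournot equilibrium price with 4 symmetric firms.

With 4 symmetric Cournot firms, each firm's FOC gives 92 − 5q = 84, so q = 1.6, Q = 4·1.6 = 6.4, and P = 85.6.

P = 85.6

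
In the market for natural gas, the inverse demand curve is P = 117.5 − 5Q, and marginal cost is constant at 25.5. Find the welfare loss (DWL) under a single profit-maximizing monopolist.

Competitive firms price at marginal cost: P = 25.5, giving Q = 18.4.
The monopolist equates marginal revenue to marginal cost: 117.5 − 10Q = 25.5, so Q = 9.2. From demand, P = 71.5.
DWL is the triangle between Q = 9.2 and Q = 18.4: ½·(18.4 − 9.2)·(71.5 − 25.5) = 211.6.

DWL = 211.6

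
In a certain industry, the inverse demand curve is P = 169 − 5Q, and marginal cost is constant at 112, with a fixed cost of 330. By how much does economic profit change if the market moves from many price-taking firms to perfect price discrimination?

Under competition P = MC = 112, so Q = (169 − 112)/5 = 11.4.
Profit = (112 − 112)·11.4 − 330 = −330.
Under first-degree price discrimination the firm charges each unit its demand price and produces up to where P = MC, i.e. Q = 11.4. Consumer surplus is zero; producer surplus equals total surplus.
PS equals the full surplus area, 324.9. Profit = 324.9 − 330 = −5.1.
Change in economic profit: −5.1 − −330 = 324.9.

Economic profit rises by 324.9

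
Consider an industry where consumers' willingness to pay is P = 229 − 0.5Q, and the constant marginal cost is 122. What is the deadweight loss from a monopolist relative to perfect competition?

DWL = 2862.25

Competitive firms price at marginal cost: P = 122, giving Q = 214.
The monopolist equates marginal revenue to marginal cost: 229 − Q = 122, so Q = 107. From demand, P = 175.5.
DWL is the triangle between Q = 107 and Q = 214: ½·(214 − 107)·(175.5 − 122) = 2862.25.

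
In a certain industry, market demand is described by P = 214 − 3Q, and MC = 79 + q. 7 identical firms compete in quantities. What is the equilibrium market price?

P = 100.6

In a 7-firm Cournot equilibrium, symmetry and the first-order condition give q = (214 − 79)/(25) = 5.4. So Q = 37.8 and P = 100.6.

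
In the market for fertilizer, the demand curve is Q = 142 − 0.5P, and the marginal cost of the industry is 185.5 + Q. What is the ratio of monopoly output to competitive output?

Q_m/Q_c = 0.6

Inverting demand: P = 284 − 2Q.
The monopolist equates marginal revenue to marginal cost: 284 − 4Q = 185.5 + Q, so Q = 19.7. From demand, P = 244.6.
Competitive equilibrium sets price equal to marginal cost: 284 − 2Q = 185.5 + Q, so Q = 197/6 and P = 655/3.
Ratio Q_m/Q_c = 19.7/(197/6) = 0.6.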